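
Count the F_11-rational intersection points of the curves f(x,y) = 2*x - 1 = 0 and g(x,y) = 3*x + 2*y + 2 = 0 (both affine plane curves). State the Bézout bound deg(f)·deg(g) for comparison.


Common zeros: {(6, 1)}; count = 1; Bézout bound = 1.

deg(f) = 1, deg(g) = 1, so Bézout bound = 1.
Scan x ∈ F_11. For each x, list the y ∈ F_11 with f(x, y) ≡ 0 and those with g(x, y) ≡ 0 (mod 11); the common zeros in that column are the intersection.
  x = 0: f ≡ 0 at y ∈ ∅; g ≡ 0 at y ∈ {10}; common: ∅.
  x = 1: f ≡ 0 at y ∈ ∅; g ≡ 0 at y ∈ {3}; common: ∅.
  x = 2: f ≡ 0 at y ∈ ∅; g ≡ 0 at y ∈ {7}; common: ∅.
  x = 3: f ≡ 0 at y ∈ ∅; g ≡ 0 at y ∈ {0}; common: ∅.
  x = 4: f ≡ 0 at y ∈ ∅; g ≡ 0 at y ∈ {4}; common: ∅.
  x = 5: f ≡ 0 at y ∈ ∅; g ≡ 0 at y ∈ {8}; common: ∅.
  x = 6: f ≡ 0 at y ∈ {0, 1, 2, 3, 4, 5, 6, 7, 8, 9, 10}; g ≡ 0 at y ∈ {1}; common: {1}.
  x = 7: f ≡ 0 at y ∈ ∅; g ≡ 0 at y ∈ {5}; common: ∅.
  x = 8: f ≡ 0 at y ∈ ∅; g ≡ 0 at y ∈ {9}; common: ∅.
  x = 9: f ≡ 0 at y ∈ ∅; g ≡ 0 at y ∈ {2}; common: ∅.
  x = 10: f ≡ 0 at y ∈ ∅; g ≡ 0 at y ∈ {6}; common: ∅.
Collecting: common zeros = {(6, 1)}, so the count is 1.
Comparison with the Bézout bound: 1 ≤ 1 = deg(f)·deg(g), as expected for curves with no common component (the bound is attained).


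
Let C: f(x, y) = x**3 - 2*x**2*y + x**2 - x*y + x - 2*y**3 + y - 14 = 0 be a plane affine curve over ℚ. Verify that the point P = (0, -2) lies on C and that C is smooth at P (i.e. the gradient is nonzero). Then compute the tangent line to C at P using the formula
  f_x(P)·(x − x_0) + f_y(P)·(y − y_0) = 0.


Tangent line at P: 3*x - 23*y - 46 = 0.

Step 1: f(0, -2) = 0, so P lies on C.
Step 2: partial derivatives
  f_x(x, y) = 3*x**2 - 4*x*y + 2*x - y + 1, f_y(x, y) = -2*x**2 - x - 6*y**2 + 1.
  f_x(P) = 3, f_y(P) = -23 (gradient nonzero, so P is smooth).
Step 3: tangent line at P: 3·(x − 0) + -23·(y − -2) = 0.
Expanding: 3*x - 23*y - 46 = 0.


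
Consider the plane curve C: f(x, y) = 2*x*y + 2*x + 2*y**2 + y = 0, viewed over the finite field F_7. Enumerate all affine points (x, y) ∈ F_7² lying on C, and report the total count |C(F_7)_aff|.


Affine F_7-points: {(0, 0), (0, 3), (1, 1), (2, 4), (3, 2), (3, 5)}; count = 6.

For each of the 49 pairs (x, y) ∈ F_7², evaluate f(x, y) mod 7. Record the zeros.
  x = 0: [0↦0, 1↦3, 2↦3, 3↦0, 4↦1, 5↦6, 6↦1]  zeros at y ∈ {0, 3}
  x = 1: [0↦2, 1↦0, 2↦2, 3↦1, 4↦4, 5↦4, 6↦1]  zeros at y ∈ {1}
  x = 2: [0↦4, 1↦4, 2↦1, 3↦2, 4↦0, 5↦2, 6↦1]  zeros at y ∈ {4}
  x = 3: [0↦6, 1↦1, 2↦0, 3↦3, 4↦3, 5↦0, 6↦1]  zeros at y ∈ {2, 5}
  x = 4: [0↦1, 1↦5, 2↦6, 3↦4, 4↦6, 5↦5, 6↦1]  zeros at y ∈ ∅
  x = 5: [0↦3, 1↦2, 2↦5, 3↦5, 4↦2, 5↦3, 6↦1]  zeros at y ∈ ∅
  x = 6: [0↦5, 1↦6, 2↦4, 3↦6, 4↦5, 5↦1, 6↦1]  zeros at y ∈ ∅
Collecting zeros: affine points = {(0, 0), (0, 3), (1, 1), (2, 4), (3, 2), (3, 5)}.
Total count |C(F_7)_aff| = 6.


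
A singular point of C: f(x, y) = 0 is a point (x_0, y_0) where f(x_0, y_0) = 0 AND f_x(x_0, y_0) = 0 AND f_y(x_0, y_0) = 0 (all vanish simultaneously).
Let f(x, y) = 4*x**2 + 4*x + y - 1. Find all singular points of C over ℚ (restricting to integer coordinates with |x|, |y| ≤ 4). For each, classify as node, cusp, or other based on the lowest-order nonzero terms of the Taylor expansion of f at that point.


No singular points in the scanned grid; C is smooth there.

Compute partial derivatives:
  f_x = 8*x + 4.
  f_y = 1.
f_y = 1 is a nonzero constant, so f_y never vanishes: no point (x, y) can satisfy f = f_x = f_y = 0. In particular no (x, y) ∈ {−4, ..., 4}² is singular; the curve is smooth.


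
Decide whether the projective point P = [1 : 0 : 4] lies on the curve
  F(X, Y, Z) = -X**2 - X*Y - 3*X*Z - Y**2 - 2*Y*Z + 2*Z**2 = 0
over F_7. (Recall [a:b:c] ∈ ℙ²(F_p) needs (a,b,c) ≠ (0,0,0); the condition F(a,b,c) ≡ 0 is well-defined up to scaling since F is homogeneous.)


F(1,0,4) ≡ 5 (mod 7); P is NOT on the curve.

Evaluate F(1, 0, 4) term-by-term (mod 7).
  -X**2 ↦ -1·1·1·1 = -1
  -X*Y ↦ -1·1·0·1 = 0
  -3*X*Z ↦ -3·1·1·4 = -12
  -Y**2 ↦ -1·1·0·1 = 0
  -2*Y*Z ↦ -2·1·0·4 = 0
  2*Z**2 ↦ 2·1·1·16 = 32
Sum: F(1, 0, 4) = (-1) + (0) + (-12) + (0) + (0) + (32) = 19.
Reducing mod 7: 19 ≡ 5 (mod 7).
Since F(a, b, c) ≡ 5 ≠ 0 (mod 7), P does NOT lie on the curve.


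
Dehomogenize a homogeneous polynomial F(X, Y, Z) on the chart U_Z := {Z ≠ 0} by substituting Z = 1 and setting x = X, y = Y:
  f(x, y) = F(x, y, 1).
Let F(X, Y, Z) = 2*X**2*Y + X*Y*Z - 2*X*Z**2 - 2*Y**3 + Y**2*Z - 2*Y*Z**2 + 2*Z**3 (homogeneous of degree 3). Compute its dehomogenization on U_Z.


f(x, y) = 2*x**2*y + x*y - 2*x - 2*y**3 + y**2 - 2*y + 2

On U_Z we set Z = 1. Each monomial c·X^i·Y^j·Z^k in F becomes c·x^i·y^j·1^k = c·x^i·y^j.
Substituting Z = 1: F(X, Y, 1) = 2*x**2*y + x*y - 2*x - 2*y**3 + y**2 - 2*y + 2.
Note: deg(f) ≤ deg(F) = 3; strict inequality happens when F is divisible by Z (lost terms).


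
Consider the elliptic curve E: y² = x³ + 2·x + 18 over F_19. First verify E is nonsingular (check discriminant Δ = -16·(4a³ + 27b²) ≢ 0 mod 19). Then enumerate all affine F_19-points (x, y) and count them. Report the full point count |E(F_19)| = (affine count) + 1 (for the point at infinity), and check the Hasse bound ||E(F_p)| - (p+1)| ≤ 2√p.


Affine points = {(2, 7), (2, 12), (5, 1), (5, 18), (9, 9), (9, 10), (14, 4), (14, 15), (16, 2), (16, 17), (17, 5), (17, 14)}; affine count = 12; |E(F_19)| = 13.

Discriminant check: Δ ∝ 4a³ + 27b² = 4·2³ + 27·18² = 4·8 + 27·324 ≡ 2 (mod 19). Nonzero ⇒ E is nonsingular.
For each x ∈ F_19, compute rhs = x³ + 2·x + 18 mod 19, then count y ∈ F_19 with y² ≡ rhs.
  x = 0: rhs = 18, matching y values: none (0 points).
  x = 1: rhs = 2, matching y values: none (0 points).
  x = 2: rhs = 11, matching y values: 7, 12 (2 points).
  x = 3: rhs = 13, matching y values: none (0 points).
  x = 4: rhs = 14, matching y values: none (0 points).
  x = 5: rhs = 1, matching y values: 1, 18 (2 points).
  x = 6: rhs = 18, matching y values: none (0 points).
  x = 7: rhs = 14, matching y values: none (0 points).
  x = 8: rhs = 14, matching y values: none (0 points).
  x = 9: rhs = 5, matching y values: 9, 10 (2 points).
  x = 10: rhs = 12, matching y values: none (0 points).
  x = 11: rhs = 3, matching y values: none (0 points).
  x = 12: rhs = 3, matching y values: none (0 points).
  x = 13: rhs = 18, matching y values: none (0 points).
  x = 14: rhs = 16, matching y values: 4, 15 (2 points).
  x = 15: rhs = 3, matching y values: none (0 points).
  x = 16: rhs = 4, matching y values: 2, 17 (2 points).
  x = 17: rhs = 6, matching y values: 5, 14 (2 points).
  x = 18: rhs = 15, matching y values: none (0 points).
Total affine count: 12.
Full point count |E(F_19)| = 12 + 1 = 13.
Hasse bound: |13 − (19+1)| = |-7| = 7 ≤ 2√19 ≈ 8.7178 ✓.


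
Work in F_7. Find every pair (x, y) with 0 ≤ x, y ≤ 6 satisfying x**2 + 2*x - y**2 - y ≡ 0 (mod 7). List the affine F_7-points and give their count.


Affine F_7-points: {(0, 0), (0, 6), (5, 0), (5, 6), (6, 2), (6, 4)}; count = 6.

For each of the 49 pairs (x, y) ∈ F_7², evaluate f(x, y) mod 7. Record the zeros.
  x = 0: [0↦0, 1↦5, 2↦1, 3↦2, 4↦1, 5↦5, 6↦0]  zeros at y ∈ {0, 6}
  x = 1: [0↦3, 1↦1, 2↦4, 3↦5, 4↦4, 5↦1, 6↦3]  zeros at y ∈ ∅
  x = 2: [0↦1, 1↦6, 2↦2, 3↦3, 4↦2, 5↦6, 6↦1]  zeros at y ∈ ∅
  x = 3: [0↦1, 1↦6, 2↦2, 3↦3, 4↦2, 5↦6, 6↦1]  zeros at y ∈ ∅
  x = 4: [0↦3, 1↦1, 2↦4, 3↦5, 4↦4, 5↦1, 6↦3]  zeros at y ∈ ∅
  x = 5: [0↦0, 1↦5, 2↦1, 3↦2, 4↦1, 5↦5, 6↦0]  zeros at y ∈ {0, 6}
  x = 6: [0↦6, 1↦4, 2↦0, 3↦1, 4↦0, 5↦4, 6↦6]  zeros at y ∈ {2, 4}
Collecting zeros: affine points = {(0, 0), (0, 6), (5, 0), (5, 6), (6, 2), (6, 4)}.
Total count |C(F_7)_aff| = 6.


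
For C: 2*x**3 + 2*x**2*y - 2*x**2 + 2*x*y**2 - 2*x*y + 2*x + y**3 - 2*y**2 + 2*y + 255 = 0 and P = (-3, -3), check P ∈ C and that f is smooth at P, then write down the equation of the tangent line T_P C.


Tangent line at P: 128*x + 101*y + 687 = 0.

Step 1: f(-3, -3) = 0, so P lies on C.
Step 2: partial derivatives
  f_x(x, y) = 6*x**2 + 4*x*y - 4*x + 2*y**2 - 2*y + 2, f_y(x, y) = 2*x**2 + 4*x*y - 2*x + 3*y**2 - 4*y + 2.
  f_x(P) = 128, f_y(P) = 101 (gradient nonzero, so P is smooth).
Step 3: tangent line at P: 128·(x − -3) + 101·(y − -3) = 0.
Expanding: 128*x + 101*y + 687 = 0.


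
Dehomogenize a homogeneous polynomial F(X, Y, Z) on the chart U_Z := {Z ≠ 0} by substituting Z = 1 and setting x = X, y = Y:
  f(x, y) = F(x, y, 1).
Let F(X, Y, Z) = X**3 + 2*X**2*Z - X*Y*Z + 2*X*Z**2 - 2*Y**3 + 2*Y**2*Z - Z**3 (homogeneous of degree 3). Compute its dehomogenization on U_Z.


f(x, y) = x**3 + 2*x**2 - x*y + 2*x - 2*y**3 + 2*y**2 - 1

On U_Z we set Z = 1. Each monomial c·X^i·Y^j·Z^k in F becomes c·x^i·y^j·1^k = c·x^i·y^j.
Substituting Z = 1: F(X, Y, 1) = x**3 + 2*x**2 - x*y + 2*x - 2*y**3 + 2*y**2 - 1.
Note: deg(f) ≤ deg(F) = 3; strict inequality happens when F is divisible by Z (lost terms).


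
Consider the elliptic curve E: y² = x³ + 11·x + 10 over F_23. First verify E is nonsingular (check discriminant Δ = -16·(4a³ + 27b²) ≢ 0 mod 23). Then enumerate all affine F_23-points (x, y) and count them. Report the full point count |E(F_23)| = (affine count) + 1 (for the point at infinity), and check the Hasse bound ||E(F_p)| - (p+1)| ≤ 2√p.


Affine points = {(3, 1), (3, 22), (4, 7), (4, 16), (5, 11), (5, 12), (6, 4), (6, 19), (7, 4), (7, 19), (8, 9), (8, 14), (10, 4), (10, 19), (11, 6), (11, 17), (13, 2), (13, 21), (15, 10), (15, 13), (16, 2), (16, 21), (17, 2), (17, 21), (21, 7), (21, 16)}; affine count = 26; |E(F_23)| = 27.

Discriminant check: Δ ∝ 4a³ + 27b² = 4·11³ + 27·10² = 4·1331 + 27·100 ≡ 20 (mod 23). Nonzero ⇒ E is nonsingular.
For each x ∈ F_23, compute rhs = x³ + 11·x + 10 mod 23, then count y ∈ F_23 with y² ≡ rhs.
  x = 0: rhs = 10, matching y values: none (0 points).
  x = 1: rhs = 22, matching y values: none (0 points).
  x = 2: rhs = 17, matching y values: none (0 points).
  x = 3: rhs = 1, matching y values: 1, 22 (2 points).
  x = 4: rhs = 3, matching y values: 7, 16 (2 points).
  x = 5: rhs = 6, matching y values: 11, 12 (2 points).
  x = 6: rhs = 16, matching y values: 4, 19 (2 points).
  x = 7: rhs = 16, matching y values: 4, 19 (2 points).
  x = 8: rhs = 12, matching y values: 9, 14 (2 points).
  x = 9: rhs = 10, matching y values: none (0 points).
  x = 10: rhs = 16, matching y values: 4, 19 (2 points).
  x = 11: rhs = 13, matching y values: 6, 17 (2 points).
  x = 12: rhs = 7, matching y values: none (0 points).
  x = 13: rhs = 4, matching y values: 2, 21 (2 points).
  x = 14: rhs = 10, matching y values: none (0 points).
  x = 15: rhs = 8, matching y values: 10, 13 (2 points).
  x = 16: rhs = 4, matching y values: 2, 21 (2 points).
  x = 17: rhs = 4, matching y values: 2, 21 (2 points).
  x = 18: rhs = 14, matching y values: none (0 points).
  x = 19: rhs = 17, matching y values: none (0 points).
  x = 20: rhs = 19, matching y values: none (0 points).
  x = 21: rhs = 3, matching y values: 7, 16 (2 points).
  x = 22: rhs = 21, matching y values: none (0 points).
Total affine count: 26.
Full point count |E(F_23)| = 26 + 1 = 27.
Hasse bound: |27 − (23+1)| = |3| = 3 ≤ 2√23 ≈ 9.5917 ✓.


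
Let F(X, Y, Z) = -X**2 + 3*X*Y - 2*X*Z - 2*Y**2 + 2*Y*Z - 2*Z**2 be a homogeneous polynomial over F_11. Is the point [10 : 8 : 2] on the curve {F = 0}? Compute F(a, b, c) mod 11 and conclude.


F(10,8,2) ≡ 7 (mod 11); P is NOT on the curve.

Evaluate F(10, 8, 2) term-by-term (mod 11).
  -X**2 ↦ -1·100·1·1 = -100
  3*X*Y ↦ 3·10·8·1 = 240
  -2*X*Z ↦ -2·10·1·2 = -40
  -2*Y**2 ↦ -2·1·64·1 = -128
  2*Y*Z ↦ 2·1·8·2 = 32
  -2*Z**2 ↦ -2·1·1·4 = -8
Sum: F(10, 8, 2) = (-100) + (240) + (-40) + (-128) + (32) + (-8) = -4.
Reducing mod 11: -4 ≡ 7 (mod 11).
Since F(a, b, c) ≡ 7 ≠ 0 (mod 11), P does NOT lie on the curve.


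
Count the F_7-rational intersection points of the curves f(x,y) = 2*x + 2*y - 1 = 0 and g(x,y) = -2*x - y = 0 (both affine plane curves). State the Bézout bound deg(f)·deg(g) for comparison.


Common zeros: {(3, 1)}; count = 1; Bézout bound = 1.

deg(f) = 1, deg(g) = 1, so Bézout bound = 1.
Scan x ∈ F_7. For each x, list the y ∈ F_7 with f(x, y) ≡ 0 and those with g(x, y) ≡ 0 (mod 7); the common zeros in that column are the intersection.
  x = 0: f ≡ 0 at y ∈ {4}; g ≡ 0 at y ∈ {0}; common: ∅.
  x = 1: f ≡ 0 at y ∈ {3}; g ≡ 0 at y ∈ {5}; common: ∅.
  x = 2: f ≡ 0 at y ∈ {2}; g ≡ 0 at y ∈ {3}; common: ∅.
  x = 3: f ≡ 0 at y ∈ {1}; g ≡ 0 at y ∈ {1}; common: {1}.
  x = 4: f ≡ 0 at y ∈ {0}; g ≡ 0 at y ∈ {6}; common: ∅.
  x = 5: f ≡ 0 at y ∈ {6}; g ≡ 0 at y ∈ {4}; common: ∅.
  x = 6: f ≡ 0 at y ∈ {5}; g ≡ 0 at y ∈ {2}; common: ∅.
Collecting: common zeros = {(3, 1)}, so the count is 1.
Comparison with the Bézout bound: 1 ≤ 1 = deg(f)·deg(g), as expected for curves with no common component (the bound is attained).


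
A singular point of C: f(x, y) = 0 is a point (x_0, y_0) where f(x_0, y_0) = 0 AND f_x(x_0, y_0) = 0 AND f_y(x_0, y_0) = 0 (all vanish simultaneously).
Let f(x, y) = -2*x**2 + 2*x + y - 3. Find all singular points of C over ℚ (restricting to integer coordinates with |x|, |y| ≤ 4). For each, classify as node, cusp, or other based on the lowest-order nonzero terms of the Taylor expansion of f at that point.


No singular points in the scanned grid; C is smooth there.

Compute partial derivatives:
  f_x = 2 - 4*x.
  f_y = 1.
f_y = 1 is a nonzero constant, so f_y never vanishes: no point (x, y) can satisfy f = f_x = f_y = 0. In particular no (x, y) ∈ {−4, ..., 4}² is singular; the curve is smooth.


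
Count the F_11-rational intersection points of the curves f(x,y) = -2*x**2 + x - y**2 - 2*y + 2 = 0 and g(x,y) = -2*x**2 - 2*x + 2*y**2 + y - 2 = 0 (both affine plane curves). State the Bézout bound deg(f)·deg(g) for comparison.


Common zeros: {(8, 1)}; count = 1; Bézout bound = 4.

deg(f) = 2, deg(g) = 2, so Bézout bound = 4.
Scan x ∈ F_11. For each x, list the y ∈ F_11 with f(x, y) ≡ 0 and those with g(x, y) ≡ 0 (mod 11); the common zeros in that column are the intersection.
  x = 0: f ≡ 0 at y ∈ {4, 5}; g ≡ 0 at y ∈ ∅; common: ∅.
  x = 1: f ≡ 0 at y ∈ ∅; g ≡ 0 at y ∈ {7, 9}; common: ∅.
  x = 2: f ≡ 0 at y ∈ ∅; g ≡ 0 at y ∈ {1, 4}; common: ∅.
  x = 3: f ≡ 0 at y ∈ ∅; g ≡ 0 at y ∈ {8}; common: ∅.
  x = 4: f ≡ 0 at y ∈ ∅; g ≡ 0 at y ∈ ∅; common: ∅.
  x = 5: f ≡ 0 at y ∈ ∅; g ≡ 0 at y ∈ ∅; common: ∅.
  x = 6: f ≡ 0 at y ∈ {4, 5}; g ≡ 0 at y ∈ ∅; common: ∅.
  x = 7: f ≡ 0 at y ∈ {10}; g ≡ 0 at y ∈ {8}; common: ∅.
  x = 8: f ≡ 0 at y ∈ {1, 8}; g ≡ 0 at y ∈ {1, 4}; common: {1}.
  x = 9: f ≡ 0 at y ∈ {1, 8}; g ≡ 0 at y ∈ {7, 9}; common: ∅.
  x = 10: f ≡ 0 at y ∈ {10}; g ≡ 0 at y ∈ ∅; common: ∅.
Collecting: common zeros = {(8, 1)}, so the count is 1.
Comparison with the Bézout bound: 1 ≤ 4 = deg(f)·deg(g), as expected for curves with no common component (the affine F_11-count falls short of the bound because intersections may lie at infinity, over extension fields, or carry multiplicity).


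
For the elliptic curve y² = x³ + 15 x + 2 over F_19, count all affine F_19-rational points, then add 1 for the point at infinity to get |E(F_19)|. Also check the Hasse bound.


Affine points = {(3, 6), (3, 13), (6, 2), (6, 17), (8, 8), (8, 11), (9, 7), (9, 12), (11, 4), (11, 15), (13, 0), (14, 7), (14, 12), (15, 7), (15, 12), (16, 5), (16, 14), (18, 9), (18, 10)}; affine count = 19; |E(F_19)| = 20.

Discriminant check: Δ ∝ 4a³ + 27b² = 4·15³ + 27·2² = 4·3375 + 27·4 ≡ 4 (mod 19). Nonzero ⇒ E is nonsingular.
For each x ∈ F_19, compute rhs = x³ + 15·x + 2 mod 19, then count y ∈ F_19 with y² ≡ rhs.
  x = 0: rhs = 2, matching y values: none (0 points).
  x = 1: rhs = 18, matching y values: none (0 points).
  x = 2: rhs = 2, matching y values: none (0 points).
  x = 3: rhs = 17, matching y values: 6, 13 (2 points).
  x = 4: rhs = 12, matching y values: none (0 points).
  x = 5: rhs = 12, matching y values: none (0 points).
  x = 6: rhs = 4, matching y values: 2, 17 (2 points).
  x = 7: rhs = 13, matching y values: none (0 points).
  x = 8: rhs = 7, matching y values: 8, 11 (2 points).
  x = 9: rhs = 11, matching y values: 7, 12 (2 points).
  x = 10: rhs = 12, matching y values: none (0 points).
  x = 11: rhs = 16, matching y values: 4, 15 (2 points).
  x = 12: rhs = 10, matching y values: none (0 points).
  x = 13: rhs = 0, matching y values: 0 (1 points).
  x = 14: rhs = 11, matching y values: 7, 12 (2 points).
  x = 15: rhs = 11, matching y values: 7, 12 (2 points).
  x = 16: rhs = 6, matching y values: 5, 14 (2 points).
  x = 17: rhs = 2, matching y values: none (0 points).
  x = 18: rhs = 5, matching y values: 9, 10 (2 points).
Total affine count: 19.
Full point count |E(F_19)| = 19 + 1 = 20.
Hasse bound: |20 − (19+1)| = |0| = 0 ≤ 2√19 ≈ 8.7178 ✓.


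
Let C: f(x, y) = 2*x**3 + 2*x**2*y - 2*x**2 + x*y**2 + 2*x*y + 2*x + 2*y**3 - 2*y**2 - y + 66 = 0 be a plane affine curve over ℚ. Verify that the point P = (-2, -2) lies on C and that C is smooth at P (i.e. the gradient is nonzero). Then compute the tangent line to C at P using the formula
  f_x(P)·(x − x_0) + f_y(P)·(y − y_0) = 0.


Tangent line at P: 50*x + 43*y + 186 = 0.

Step 1: f(-2, -2) = 0, so P lies on C.
Step 2: partial derivatives
  f_x(x, y) = 6*x**2 + 4*x*y - 4*x + y**2 + 2*y + 2, f_y(x, y) = 2*x**2 + 2*x*y + 2*x + 6*y**2 - 4*y - 1.
  f_x(P) = 50, f_y(P) = 43 (gradient nonzero, so P is smooth).
Step 3: tangent line at P: 50·(x − -2) + 43·(y − -2) = 0.
Expanding: 50*x + 43*y + 186 = 0.


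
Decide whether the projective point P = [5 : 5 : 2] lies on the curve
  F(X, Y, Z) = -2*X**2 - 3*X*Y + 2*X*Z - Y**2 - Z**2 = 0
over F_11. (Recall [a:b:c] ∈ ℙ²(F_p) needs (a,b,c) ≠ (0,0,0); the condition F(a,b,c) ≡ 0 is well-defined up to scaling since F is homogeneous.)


F(5,5,2) ≡ 9 (mod 11); P is NOT on the curve.

Evaluate F(5, 5, 2) term-by-term (mod 11).
  -2*X**2 ↦ -2·25·1·1 = -50
  -3*X*Y ↦ -3·5·5·1 = -75
  2*X*Z ↦ 2·5·1·2 = 20
  -Y**2 ↦ -1·1·25·1 = -25
  -Z**2 ↦ -1·1·1·4 = -4
Sum: F(5, 5, 2) = (-50) + (-75) + (20) + (-25) + (-4) = -134.
Reducing mod 11: -134 ≡ 9 (mod 11).
Since F(a, b, c) ≡ 9 ≠ 0 (mod 11), P does NOT lie on the curve.


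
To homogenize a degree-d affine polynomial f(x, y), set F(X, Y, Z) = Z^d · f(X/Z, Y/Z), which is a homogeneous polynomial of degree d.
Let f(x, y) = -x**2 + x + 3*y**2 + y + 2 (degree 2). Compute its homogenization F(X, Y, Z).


F(X, Y, Z) = -X**2 + X*Z + 3*Y**2 + Y*Z + 2*Z**2

deg(f) = 2.
Substitute x = X/Z, y = Y/Z into f, then multiply by Z^2.
  monomial -1·x^2·y^0 ↦ -1·X^2·Y^0·Z^0.
  monomial 1·x^1·y^0 ↦ 1·X^1·Y^0·Z^1.
  monomial 3·x^0·y^2 ↦ 3·X^0·Y^2·Z^0.
  monomial 1·x^0·y^1 ↦ 1·X^0·Y^1·Z^1.
  monomial 2·x^0·y^0 ↦ 2·X^0·Y^0·Z^2.
Collecting: F(X, Y, Z) = -X**2 + X*Z + 3*Y**2 + Y*Z + 2*Z**2.


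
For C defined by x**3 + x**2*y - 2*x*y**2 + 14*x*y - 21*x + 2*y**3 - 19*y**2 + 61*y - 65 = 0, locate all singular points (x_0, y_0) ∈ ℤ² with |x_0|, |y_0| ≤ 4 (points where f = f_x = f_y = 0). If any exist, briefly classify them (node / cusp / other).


Singular points: {(-1, 3)}; classification: cusp.

Compute partial derivatives:
  f_x = 3*x**2 + 2*x*y - 2*y**2 + 14*y - 21.
  f_y = x**2 - 4*x*y + 14*x + 6*y**2 - 38*y + 61.
Scan x_0 ∈ {−4, ..., 4}. For each x_0, f_y(x_0, y) is a polynomial in y; find its integer roots y ∈ {−4, ..., 4}, then test f_x and f at those candidates.
  x = -4: f_y(-4, y) = 6*y**2 - 22*y + 21; no integer root y with |y| ≤ 4.
  x = -3: f_y(-3, y) = 6*y**2 - 26*y + 28; vanishes at y ∈ {2}. (-3, 2): f_x = 14 ≠ 0.
  x = -2: f_y(-2, y) = 6*y**2 - 30*y + 37; no integer root y with |y| ≤ 4.
  x = -1: f_y(-1, y) = 6*y**2 - 34*y + 48; vanishes at y ∈ {3}. (-1, 3): f_x = 0, f = 0 — SINGULAR.
  x = 0: f_y(0, y) = 6*y**2 - 38*y + 61; no integer root y with |y| ≤ 4.
  x = 1: f_y(1, y) = 6*y**2 - 42*y + 76; no integer root y with |y| ≤ 4.
  x = 2: f_y(2, y) = 6*y**2 - 46*y + 93; no integer root y with |y| ≤ 4.
  x = 3: f_y(3, y) = 6*y**2 - 50*y + 112; no integer root y with |y| ≤ 4.
  x = 4: f_y(4, y) = 6*y**2 - 54*y + 133; no integer root y with |y| ≤ 4.
Only singular point on the grid: (-1, 3).
Classify: substitute x = -1 + u, y = 3 + v and expand: f = u**3 + u**2*v - 2*u*v**2 + 2*v**3 + v**2.
No constant or linear terms (consistent with a singular point). Quadratic part: v**2. Cubic part: u**3 + u**2*v - 2*u*v**2 + 2*v**3.
The quadratic part v**2 is a perfect square, so there is a single (double) tangent line v = 0, i.e. y = 3. Restricting the cubic part to that line (v = 0) leaves u**3 ≠ 0, so f is not divisible by v and the branch is v² ≈ -u**3 to lowest order — this is a cusp.
Classification: cusp.


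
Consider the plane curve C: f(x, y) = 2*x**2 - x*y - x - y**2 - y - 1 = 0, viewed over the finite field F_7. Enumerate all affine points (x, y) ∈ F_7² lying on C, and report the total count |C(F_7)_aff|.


Affine F_7-points: {(0, 2), (0, 4), (1, 0), (1, 5), (2, 5), (2, 6), (3, 0), (3, 3), (4, 1), (5, 2), (5, 6), (6, 3), (6, 4)}; count = 13.

For each of the 49 pairs (x, y) ∈ F_7², evaluate f(x, y) mod 7. Record the zeros.
  x = 0: [0↦6, 1↦4, 2↦0, 3↦1, 4↦0, 5↦4, 6↦6]  zeros at y ∈ {2, 4}
  x = 1: [0↦0, 1↦4, 2↦6, 3↦6, 4↦4, 5↦0, 6↦1]  zeros at y ∈ {0, 5}
  x = 2: [0↦5, 1↦1, 2↦2, 3↦1, 4↦5, 5↦0, 6↦0]  zeros at y ∈ {5, 6}
  x = 3: [0↦0, 1↦2, 2↦2, 3↦0, 4↦3, 5↦4, 6↦3]  zeros at y ∈ {0, 3}
  x = 4: [0↦6, 1↦0, 2↦6, 3↦3, 4↦5, 5↦5, 6↦3]  zeros at y ∈ {1}
  x = 5: [0↦2, 1↦2, 2↦0, 3↦3, 4↦4, 5↦3, 6↦0]  zeros at y ∈ {2, 6}
  x = 6: [0↦2, 1↦1, 2↦5, 3↦0, 4↦0, 5↦5, 6↦1]  zeros at y ∈ {3, 4}
Collecting zeros: affine points = {(0, 2), (0, 4), (1, 0), (1, 5), (2, 5), (2, 6), (3, 0), (3, 3), (4, 1), (5, 2), (5, 6), (6, 3), (6, 4)}.
Total count |C(F_7)_aff| = 13.


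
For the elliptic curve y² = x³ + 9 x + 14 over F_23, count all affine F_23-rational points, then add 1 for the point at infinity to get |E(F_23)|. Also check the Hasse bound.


Affine points = {(1, 1), (1, 22), (5, 0), (6, 10), (6, 13), (7, 11), (7, 12), (8, 0), (10, 0), (11, 8), (11, 15), (14, 3), (14, 20), (19, 11), (19, 12), (20, 11), (20, 12), (22, 2), (22, 21)}; affine count = 19; |E(F_23)| = 20.

Discriminant check: Δ ∝ 4a³ + 27b² = 4·9³ + 27·14² = 4·729 + 27·196 ≡ 20 (mod 23). Nonzero ⇒ E is nonsingular.
For each x ∈ F_23, compute rhs = x³ + 9·x + 14 mod 23, then count y ∈ F_23 with y² ≡ rhs.
  x = 0: rhs = 14, matching y values: none (0 points).
  x = 1: rhs = 1, matching y values: 1, 22 (2 points).
  x = 2: rhs = 17, matching y values: none (0 points).
  x = 3: rhs = 22, matching y values: none (0 points).
  x = 4: rhs = 22, matching y values: none (0 points).
  x = 5: rhs = 0, matching y values: 0 (1 points).
  x = 6: rhs = 8, matching y values: 10, 13 (2 points).
  x = 7: rhs = 6, matching y values: 11, 12 (2 points).
  x = 8: rhs = 0, matching y values: 0 (1 points).
  x = 9: rhs = 19, matching y values: none (0 points).
  x = 10: rhs = 0, matching y values: 0 (1 points).
  x = 11: rhs = 18, matching y values: 8, 15 (2 points).
  x = 12: rhs = 10, matching y values: none (0 points).
  x = 13: rhs = 5, matching y values: none (0 points).
  x = 14: rhs = 9, matching y values: 3, 20 (2 points).
  x = 15: rhs = 5, matching y values: none (0 points).
  x = 16: rhs = 22, matching y values: none (0 points).
  x = 17: rhs = 20, matching y values: none (0 points).
  x = 18: rhs = 5, matching y values: none (0 points).
  x = 19: rhs = 6, matching y values: 11, 12 (2 points).
  x = 20: rhs = 6, matching y values: 11, 12 (2 points).
  x = 21: rhs = 11, matching y values: none (0 points).
  x = 22: rhs = 4, matching y values: 2, 21 (2 points).
Total affine count: 19.
Full point count |E(F_23)| = 19 + 1 = 20.
Hasse bound: |20 − (23+1)| = |-4| = 4 ≤ 2√23 ≈ 9.5917 ✓.


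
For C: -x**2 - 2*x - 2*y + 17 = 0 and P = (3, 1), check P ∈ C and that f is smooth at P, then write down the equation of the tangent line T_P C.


Tangent line at P: -8*x - 2*y + 26 = 0.

Step 1: f(3, 1) = 0, so P lies on C.
Step 2: partial derivatives
  f_x(x, y) = -2*x - 2, f_y(x, y) = -2.
  f_x(P) = -8, f_y(P) = -2 (gradient nonzero, so P is smooth).
Step 3: tangent line at P: -8·(x − 3) + -2·(y − 1) = 0.
Expanding: -8*x - 2*y + 26 = 0.


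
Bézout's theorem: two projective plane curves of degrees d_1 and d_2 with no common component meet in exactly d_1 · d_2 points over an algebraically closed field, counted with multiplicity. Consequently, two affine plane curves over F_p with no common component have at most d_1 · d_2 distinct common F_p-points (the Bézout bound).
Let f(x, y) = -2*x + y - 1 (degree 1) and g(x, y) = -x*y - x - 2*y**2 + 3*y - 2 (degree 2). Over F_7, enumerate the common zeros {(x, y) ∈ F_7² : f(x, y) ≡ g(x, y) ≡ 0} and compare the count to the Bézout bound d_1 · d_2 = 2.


Common zeros: {(2, 5), (6, 6)}; count = 2; Bézout bound = 2.

deg(f) = 1, deg(g) = 2, so Bézout bound = 2.
Scan x ∈ F_7. For each x, list the y ∈ F_7 with f(x, y) ≡ 0 and those with g(x, y) ≡ 0 (mod 7); the common zeros in that column are the intersection.
  x = 0: f ≡ 0 at y ∈ {1}; g ≡ 0 at y ∈ {6}; common: ∅.
  x = 1: f ≡ 0 at y ∈ {3}; g ≡ 0 at y ∈ {2, 6}; common: ∅.
  x = 2: f ≡ 0 at y ∈ {5}; g ≡ 0 at y ∈ {5, 6}; common: {5}.
  x = 3: f ≡ 0 at y ∈ {0}; g ≡ 0 at y ∈ {1, 6}; common: ∅.
  x = 4: f ≡ 0 at y ∈ {2}; g ≡ 0 at y ∈ {4, 6}; common: ∅.
  x = 5: f ≡ 0 at y ∈ {4}; g ≡ 0 at y ∈ {0, 6}; common: ∅.
  x = 6: f ≡ 0 at y ∈ {6}; g ≡ 0 at y ∈ {3, 6}; common: {6}.
Collecting: common zeros = {(2, 5), (6, 6)}, so the count is 2.
Comparison with the Bézout bound: 2 ≤ 2 = deg(f)·deg(g), as expected for curves with no common component (the bound is attained).


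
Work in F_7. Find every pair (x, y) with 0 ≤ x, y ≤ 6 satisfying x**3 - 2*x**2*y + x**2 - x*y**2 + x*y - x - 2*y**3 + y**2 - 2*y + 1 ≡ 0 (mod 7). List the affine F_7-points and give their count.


Affine F_7-points: {(0, 4), (1, 6), (2, 1), (4, 0), (4, 1), (6, 3)}; count = 6.

For each of the 49 pairs (x, y) ∈ F_7², evaluate f(x, y) mod 7. Record the zeros.
  x = 0: [0↦1, 1↦5, 2↦6, 3↦6, 4↦0, 5↦4, 6↦6]  zeros at y ∈ {4}
  x = 1: [0↦2, 1↦4, 2↦1, 3↦2, 4↦2, 5↦3, 6↦0]  zeros at y ∈ {6}
  x = 2: [0↦4, 1↦0, 2↦3, 3↦1, 4↦3, 5↦4, 6↦6]  zeros at y ∈ {1}
  x = 3: [0↦6, 1↦6, 2↦4, 3↦2, 4↦2, 5↦6, 6↦2]  zeros at y ∈ ∅
  x = 4: [0↦0, 1↦0, 2↦3, 3↦4, 4↦5, 5↦1, 6↦1]  zeros at y ∈ {0, 1}
  x = 5: [0↦6, 1↦2, 2↦6, 3↦6, 4↦4, 5↦2, 6↦2]  zeros at y ∈ ∅
  x = 6: [0↦2, 1↦4, 2↦5, 3↦0, 4↦5, 5↦1, 6↦4]  zeros at y ∈ {3}
Collecting zeros: affine points = {(0, 4), (1, 6), (2, 1), (4, 0), (4, 1), (6, 3)}.
Total count |C(F_7)_aff| = 6.


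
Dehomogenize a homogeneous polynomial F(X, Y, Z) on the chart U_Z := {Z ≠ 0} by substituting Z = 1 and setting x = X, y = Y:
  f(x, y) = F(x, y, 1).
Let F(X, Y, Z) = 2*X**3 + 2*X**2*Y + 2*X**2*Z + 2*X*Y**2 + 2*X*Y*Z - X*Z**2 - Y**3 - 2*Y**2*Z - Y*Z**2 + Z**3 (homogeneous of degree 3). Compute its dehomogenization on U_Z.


f(x, y) = 2*x**3 + 2*x**2*y + 2*x**2 + 2*x*y**2 + 2*x*y - x - y**3 - 2*y**2 - y + 1

On U_Z we set Z = 1. Each monomial c·X^i·Y^j·Z^k in F becomes c·x^i·y^j·1^k = c·x^i·y^j.
Substituting Z = 1: F(X, Y, 1) = 2*x**3 + 2*x**2*y + 2*x**2 + 2*x*y**2 + 2*x*y - x - y**3 - 2*y**2 - y + 1.
Note: deg(f) ≤ deg(F) = 3; strict inequality happens when F is divisible by Z (lost terms).


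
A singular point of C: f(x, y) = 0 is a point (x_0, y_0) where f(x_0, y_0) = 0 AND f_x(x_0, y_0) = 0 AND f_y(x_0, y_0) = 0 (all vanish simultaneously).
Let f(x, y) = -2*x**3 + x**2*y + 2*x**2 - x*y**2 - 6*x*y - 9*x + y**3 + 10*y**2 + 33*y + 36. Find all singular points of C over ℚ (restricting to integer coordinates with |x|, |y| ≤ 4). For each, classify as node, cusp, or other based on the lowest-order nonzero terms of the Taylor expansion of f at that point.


Singular points: {(0, -3)}; classification: node.

Compute partial derivatives:
  f_x = -6*x**2 + 2*x*y + 4*x - y**2 - 6*y - 9.
  f_y = x**2 - 2*x*y - 6*x + 3*y**2 + 20*y + 33.
Scan x_0 ∈ {−4, ..., 4}. For each x_0, f_y(x_0, y) is a polynomial in y; find its integer roots y ∈ {−4, ..., 4}, then test f_x and f at those candidates.
  x = -4: f_y(-4, y) = 3*y**2 + 28*y + 73; no integer root y with |y| ≤ 4.
  x = -3: f_y(-3, y) = 3*y**2 + 26*y + 60; no integer root y with |y| ≤ 4.
  x = -2: f_y(-2, y) = 3*y**2 + 24*y + 49; no integer root y with |y| ≤ 4.
  x = -1: f_y(-1, y) = 3*y**2 + 22*y + 40; vanishes at y ∈ {-4}. (-1, -4): f_x = -3 ≠ 0.
  x = 0: f_y(0, y) = 3*y**2 + 20*y + 33; vanishes at y ∈ {-3}. (0, -3): f_x = 0, f = 0 — SINGULAR.
  x = 1: f_y(1, y) = 3*y**2 + 18*y + 28; no integer root y with |y| ≤ 4.
  x = 2: f_y(2, y) = 3*y**2 + 16*y + 25; no integer root y with |y| ≤ 4.
  x = 3: f_y(3, y) = 3*y**2 + 14*y + 24; no integer root y with |y| ≤ 4.
  x = 4: f_y(4, y) = 3*y**2 + 12*y + 25; no integer root y with |y| ≤ 4.
Only singular point on the grid: (0, -3).
Classify: substitute x = 0 + u, y = -3 + v and expand: f = -2*u**3 + u**2*v - u**2 - u*v**2 + v**3 + v**2.
No constant or linear terms (consistent with a singular point). Quadratic part: -u**2 + v**2. Cubic part: -2*u**3 + u**2*v - u*v**2 + v**3.
The quadratic part v**2 - u**2 = (v − u)(v + u) splits into two distinct linear factors, so there are two distinct tangent lines y − -3 = ±(x − 0) — this is a node (ordinary double point).
Classification: node.


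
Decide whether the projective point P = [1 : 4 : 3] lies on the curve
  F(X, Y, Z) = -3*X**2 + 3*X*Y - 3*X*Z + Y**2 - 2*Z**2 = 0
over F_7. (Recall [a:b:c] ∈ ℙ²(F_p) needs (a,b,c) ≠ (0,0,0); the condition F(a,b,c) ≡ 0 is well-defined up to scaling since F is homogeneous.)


F(1,4,3) ≡ 5 (mod 7); P is NOT on the curve.

Evaluate F(1, 4, 3) term-by-term (mod 7).
  -3*X**2 ↦ -3·1·1·1 = -3
  3*X*Y ↦ 3·1·4·1 = 12
  -3*X*Z ↦ -3·1·1·3 = -9
  Y**2 ↦ 1·1·16·1 = 16
  -2*Z**2 ↦ -2·1·1·9 = -18
Sum: F(1, 4, 3) = (-3) + (12) + (-9) + (16) + (-18) = -2.
Reducing mod 7: -2 ≡ 5 (mod 7).
Since F(a, b, c) ≡ 5 ≠ 0 (mod 7), P does NOT lie on the curve.


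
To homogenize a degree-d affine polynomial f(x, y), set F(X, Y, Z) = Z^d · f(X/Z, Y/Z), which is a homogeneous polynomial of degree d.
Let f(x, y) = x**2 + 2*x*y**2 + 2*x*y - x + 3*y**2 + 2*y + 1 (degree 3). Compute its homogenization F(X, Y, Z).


F(X, Y, Z) = X**2*Z + 2*X*Y**2 + 2*X*Y*Z - X*Z**2 + 3*Y**2*Z + 2*Y*Z**2 + Z**3

deg(f) = 3.
Substitute x = X/Z, y = Y/Z into f, then multiply by Z^3.
  monomial 1·x^2·y^0 ↦ 1·X^2·Y^0·Z^1.
  monomial 2·x^1·y^2 ↦ 2·X^1·Y^2·Z^0.
  monomial 2·x^1·y^1 ↦ 2·X^1·Y^1·Z^1.
  monomial -1·x^1·y^0 ↦ -1·X^1·Y^0·Z^2.
  monomial 3·x^0·y^2 ↦ 3·X^0·Y^2·Z^1.
  monomial 2·x^0·y^1 ↦ 2·X^0·Y^1·Z^2.
  monomial 1·x^0·y^0 ↦ 1·X^0·Y^0·Z^3.
Collecting: F(X, Y, Z) = X**2*Z + 2*X*Y**2 + 2*X*Y*Z - X*Z**2 + 3*Y**2*Z + 2*Y*Z**2 + Z**3.


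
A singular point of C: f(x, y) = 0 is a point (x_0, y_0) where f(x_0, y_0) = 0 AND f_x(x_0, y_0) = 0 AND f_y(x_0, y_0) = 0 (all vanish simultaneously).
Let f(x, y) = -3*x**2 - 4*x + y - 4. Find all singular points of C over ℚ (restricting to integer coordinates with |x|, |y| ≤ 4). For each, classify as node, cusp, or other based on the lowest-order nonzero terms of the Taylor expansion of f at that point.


No singular points in the scanned grid; C is smooth there.

Compute partial derivatives:
  f_x = -6*x - 4.
  f_y = 1.
f_y = 1 is a nonzero constant, so f_y never vanishes: no point (x, y) can satisfy f = f_x = f_y = 0. In particular no (x, y) ∈ {−4, ..., 4}² is singular; the curve is smooth.


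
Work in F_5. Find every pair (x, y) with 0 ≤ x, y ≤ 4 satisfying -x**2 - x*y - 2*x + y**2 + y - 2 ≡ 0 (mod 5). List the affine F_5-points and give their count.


Affine F_5-points: {(0, 1), (0, 3), (1, 0), (2, 0), (2, 1)}; count = 5.

For each of the 25 pairs (x, y) ∈ F_5², evaluate f(x, y) mod 5. Record the zeros.
  x = 0: [0↦3, 1↦0, 2↦4, 3↦0, 4↦3]  zeros at y ∈ {1, 3}
  x = 1: [0↦0, 1↦1, 2↦4, 3↦4, 4↦1]  zeros at y ∈ {0}
  x = 2: [0↦0, 1↦0, 2↦2, 3↦1, 4↦2]  zeros at y ∈ {0, 1}
  x = 3: [0↦3, 1↦2, 2↦3, 3↦1, 4↦1]  zeros at y ∈ ∅
  x = 4: [0↦4, 1↦2, 2↦2, 3↦4, 4↦3]  zeros at y ∈ ∅
Collecting zeros: affine points = {(0, 1), (0, 3), (1, 0), (2, 0), (2, 1)}.
Total count |C(F_5)_aff| = 5.


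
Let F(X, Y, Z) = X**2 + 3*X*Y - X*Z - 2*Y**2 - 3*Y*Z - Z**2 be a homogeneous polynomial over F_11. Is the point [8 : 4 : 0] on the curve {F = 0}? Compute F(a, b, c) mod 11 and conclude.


F(8,4,0) ≡ 7 (mod 11); P is NOT on the curve.

Evaluate F(8, 4, 0) term-by-term (mod 11).
  X**2 ↦ 1·64·1·1 = 64
  3*X*Y ↦ 3·8·4·1 = 96
  -X*Z ↦ -1·8·1·0 = 0
  -2*Y**2 ↦ -2·1·16·1 = -32
  -3*Y*Z ↦ -3·1·4·0 = 0
  -Z**2 ↦ -1·1·1·0 = 0
Sum: F(8, 4, 0) = (64) + (96) + (0) + (-32) + (0) + (0) = 128.
Reducing mod 11: 128 ≡ 7 (mod 11).
Since F(a, b, c) ≡ 7 ≠ 0 (mod 11), P does NOT lie on the curve.


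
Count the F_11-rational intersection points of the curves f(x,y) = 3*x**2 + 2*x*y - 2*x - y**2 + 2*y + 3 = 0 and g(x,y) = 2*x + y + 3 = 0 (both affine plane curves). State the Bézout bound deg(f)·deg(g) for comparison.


Common zeros: ∅; count = 0; Bézout bound = 2.

deg(f) = 2, deg(g) = 1, so Bézout bound = 2.
Scan x ∈ F_11. For each x, list the y ∈ F_11 with f(x, y) ≡ 0 and those with g(x, y) ≡ 0 (mod 11); the common zeros in that column are the intersection.
  x = 0: f ≡ 0 at y ∈ {3, 10}; g ≡ 0 at y ∈ {8}; common: ∅.
  x = 1: f ≡ 0 at y ∈ ∅; g ≡ 0 at y ∈ {6}; common: ∅.
  x = 2: f ≡ 0 at y ∈ {0, 6}; g ≡ 0 at y ∈ {4}; common: ∅.
  x = 3: f ≡ 0 at y ∈ ∅; g ≡ 0 at y ∈ {2}; common: ∅.
  x = 4: f ≡ 0 at y ∈ ∅; g ≡ 0 at y ∈ {0}; common: ∅.
  x = 5: f ≡ 0 at y ∈ {2, 10}; g ≡ 0 at y ∈ {9}; common: ∅.
  x = 6: f ≡ 0 at y ∈ {0, 3}; g ≡ 0 at y ∈ {7}; common: ∅.
  x = 7: f ≡ 0 at y ∈ ∅; g ≡ 0 at y ∈ {5}; common: ∅.
  x = 8: f ≡ 0 at y ∈ ∅; g ≡ 0 at y ∈ {3}; common: ∅.
  x = 9: f ≡ 0 at y ∈ {2, 7}; g ≡ 0 at y ∈ {1}; common: ∅.
  x = 10: f ≡ 0 at y ∈ ∅; g ≡ 0 at y ∈ {10}; common: ∅.
Collecting: common zeros = ∅, so the count is 0.
Comparison with the Bézout bound: 0 ≤ 2 = deg(f)·deg(g), as expected for curves with no common component (the affine F_11-count falls short of the bound because intersections may lie at infinity, over extension fields, or carry multiplicity).


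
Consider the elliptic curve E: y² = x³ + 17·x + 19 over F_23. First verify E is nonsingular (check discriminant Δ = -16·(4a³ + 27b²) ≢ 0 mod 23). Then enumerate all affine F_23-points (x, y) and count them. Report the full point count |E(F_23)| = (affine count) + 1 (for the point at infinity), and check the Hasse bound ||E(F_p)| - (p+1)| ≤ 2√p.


Affine points = {(4, 6), (4, 17), (8, 0), (9, 2), (9, 21), (10, 4), (10, 19), (17, 0), (18, 4), (18, 19), (19, 5), (19, 18), (21, 0), (22, 1), (22, 22)}; affine count = 15; |E(F_23)| = 16.

Discriminant check: Δ ∝ 4a³ + 27b² = 4·17³ + 27·19² = 4·4913 + 27·361 ≡ 5 (mod 23). Nonzero ⇒ E is nonsingular.
For each x ∈ F_23, compute rhs = x³ + 17·x + 19 mod 23, then count y ∈ F_23 with y² ≡ rhs.
  x = 0: rhs = 19, matching y values: none (0 points).
  x = 1: rhs = 14, matching y values: none (0 points).
  x = 2: rhs = 15, matching y values: none (0 points).
  x = 3: rhs = 5, matching y values: none (0 points).
  x = 4: rhs = 13, matching y values: 6, 17 (2 points).
  x = 5: rhs = 22, matching y values: none (0 points).
  x = 6: rhs = 15, matching y values: none (0 points).
  x = 7: rhs = 21, matching y values: none (0 points).
  x = 8: rhs = 0, matching y values: 0 (1 points).
  x = 9: rhs = 4, matching y values: 2, 21 (2 points).
  x = 10: rhs = 16, matching y values: 4, 19 (2 points).
  x = 11: rhs = 19, matching y values: none (0 points).
  x = 12: rhs = 19, matching y values: none (0 points).
  x = 13: rhs = 22, matching y values: none (0 points).
  x = 14: rhs = 11, matching y values: none (0 points).
  x = 15: rhs = 15, matching y values: none (0 points).
  x = 16: rhs = 17, matching y values: none (0 points).
  x = 17: rhs = 0, matching y values: 0 (1 points).
  x = 18: rhs = 16, matching y values: 4, 19 (2 points).
  x = 19: rhs = 2, matching y values: 5, 18 (2 points).
  x = 20: rhs = 10, matching y values: none (0 points).
  x = 21: rhs = 0, matching y values: 0 (1 points).
  x = 22: rhs = 1, matching y values: 1, 22 (2 points).
Total affine count: 15.
Full point count |E(F_23)| = 15 + 1 = 16.
Hasse bound: |16 − (23+1)| = |-8| = 8 ≤ 2√23 ≈ 9.5917 ✓.


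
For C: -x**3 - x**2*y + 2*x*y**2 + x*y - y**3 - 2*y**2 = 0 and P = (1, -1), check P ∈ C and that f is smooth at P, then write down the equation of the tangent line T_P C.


Tangent line at P: -3*y - 3 = 0.

Step 1: f(1, -1) = 0, so P lies on C.
Step 2: partial derivatives
  f_x(x, y) = -3*x**2 - 2*x*y + 2*y**2 + y, f_y(x, y) = -x**2 + 4*x*y + x - 3*y**2 - 4*y.
  f_x(P) = 0, f_y(P) = -3 (gradient nonzero, so P is smooth).
Step 3: tangent line at P: 0·(x − 1) + -3·(y − -1) = 0.
Expanding: -3*y - 3 = 0.


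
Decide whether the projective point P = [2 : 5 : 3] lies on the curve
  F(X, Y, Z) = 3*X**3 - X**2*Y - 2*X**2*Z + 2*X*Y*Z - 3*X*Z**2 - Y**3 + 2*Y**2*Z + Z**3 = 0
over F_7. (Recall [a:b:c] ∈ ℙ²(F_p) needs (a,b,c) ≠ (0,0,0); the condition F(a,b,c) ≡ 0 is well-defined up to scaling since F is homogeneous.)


F(2,5,3) ≡ 3 (mod 7); P is NOT on the curve.

Evaluate F(2, 5, 3) term-by-term (mod 7).
  3*X**3 ↦ 3·8·1·1 = 24
  -X**2*Y ↦ -1·4·5·1 = -20
  -2*X**2*Z ↦ -2·4·1·3 = -24
  2*X*Y*Z ↦ 2·2·5·3 = 60
  -3*X*Z**2 ↦ -3·2·1·9 = -54
  -Y**3 ↦ -1·1·125·1 = -125
  2*Y**2*Z ↦ 2·1·25·3 = 150
  Z**3 ↦ 1·1·1·27 = 27
Sum: F(2, 5, 3) = (24) + (-20) + (-24) + (60) + (-54) + (-125) + (150) + (27) = 38.
Reducing mod 7: 38 ≡ 3 (mod 7).
Since F(a, b, c) ≡ 3 ≠ 0 (mod 7), P does NOT lie on the curve.


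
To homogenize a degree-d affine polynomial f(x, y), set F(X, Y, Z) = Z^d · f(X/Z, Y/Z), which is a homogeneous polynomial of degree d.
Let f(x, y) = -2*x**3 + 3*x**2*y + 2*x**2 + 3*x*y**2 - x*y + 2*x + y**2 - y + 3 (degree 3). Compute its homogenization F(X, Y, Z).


F(X, Y, Z) = -2*X**3 + 3*X**2*Y + 2*X**2*Z + 3*X*Y**2 - X*Y*Z + 2*X*Z**2 + Y**2*Z - Y*Z**2 + 3*Z**3

deg(f) = 3.
Substitute x = X/Z, y = Y/Z into f, then multiply by Z^3.
  monomial -2·x^3·y^0 ↦ -2·X^3·Y^0·Z^0.
  monomial 3·x^2·y^1 ↦ 3·X^2·Y^1·Z^0.
  monomial 2·x^2·y^0 ↦ 2·X^2·Y^0·Z^1.
  monomial 3·x^1·y^2 ↦ 3·X^1·Y^2·Z^0.
  monomial -1·x^1·y^1 ↦ -1·X^1·Y^1·Z^1.
  monomial 2·x^1·y^0 ↦ 2·X^1·Y^0·Z^2.
  monomial 1·x^0·y^2 ↦ 1·X^0·Y^2·Z^1.
  monomial -1·x^0·y^1 ↦ -1·X^0·Y^1·Z^2.
  monomial 3·x^0·y^0 ↦ 3·X^0·Y^0·Z^3.
Collecting: F(X, Y, Z) = -2*X**3 + 3*X**2*Y + 2*X**2*Z + 3*X*Y**2 - X*Y*Z + 2*X*Z**2 + Y**2*Z - Y*Z**2 + 3*Z**3.


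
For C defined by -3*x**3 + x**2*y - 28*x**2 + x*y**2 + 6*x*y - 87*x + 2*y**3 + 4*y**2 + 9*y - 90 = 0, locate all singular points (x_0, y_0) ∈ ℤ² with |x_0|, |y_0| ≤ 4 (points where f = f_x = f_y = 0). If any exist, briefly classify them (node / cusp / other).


Singular points: {(-3, 0)}; classification: node.

Compute partial derivatives:
  f_x = -9*x**2 + 2*x*y - 56*x + y**2 + 6*y - 87.
  f_y = x**2 + 2*x*y + 6*x + 6*y**2 + 8*y + 9.
Scan x_0 ∈ {−4, ..., 4}. For each x_0, f_y(x_0, y) is a polynomial in y; find its integer roots y ∈ {−4, ..., 4}, then test f_x and f at those candidates.
  x = -4: f_y(-4, y) = 6*y**2 + 1; no integer root y with |y| ≤ 4.
  x = -3: f_y(-3, y) = 6*y**2 + 2*y; vanishes at y ∈ {0}. (-3, 0): f_x = 0, f = 0 — SINGULAR.
  x = -2: f_y(-2, y) = 6*y**2 + 4*y + 1; no integer root y with |y| ≤ 4.
  x = -1: f_y(-1, y) = 6*y**2 + 6*y + 4; no integer root y with |y| ≤ 4.
  x = 0: f_y(0, y) = 6*y**2 + 8*y + 9; no integer root y with |y| ≤ 4.
  x = 1: f_y(1, y) = 6*y**2 + 10*y + 16; no integer root y with |y| ≤ 4.
  x = 2: f_y(2, y) = 6*y**2 + 12*y + 25; no integer root y with |y| ≤ 4.
  x = 3: f_y(3, y) = 6*y**2 + 14*y + 36; no integer root y with |y| ≤ 4.
  x = 4: f_y(4, y) = 6*y**2 + 16*y + 49; no integer root y with |y| ≤ 4.
Only singular point on the grid: (-3, 0).
Classify: substitute x = -3 + u, y = 0 + v and expand: f = -3*u**3 + u**2*v - u**2 + u*v**2 + 2*v**3 + v**2.
No constant or linear terms (consistent with a singular point). Quadratic part: -u**2 + v**2. Cubic part: -3*u**3 + u**2*v + u*v**2 + 2*v**3.
The quadratic part v**2 - u**2 = (v − u)(v + u) splits into two distinct linear factors, so there are two distinct tangent lines y − 0 = ±(x − -3) — this is a node (ordinary double point).
Classification: node.
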